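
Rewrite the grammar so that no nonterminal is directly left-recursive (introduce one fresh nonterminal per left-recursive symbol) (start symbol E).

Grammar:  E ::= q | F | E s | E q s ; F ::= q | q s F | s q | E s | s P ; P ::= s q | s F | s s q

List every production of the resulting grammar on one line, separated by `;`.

Left recursion appears on E.
For E: α = {s, q s}, β = {q, F}. Rewrite as E → β E' and E' → α E' | ε.

E ::= q E' | F E'; F ::= q | q s F | s q | E s | s P; P ::= s q | s F | s s q; E' ::= s E' | q s E' | ε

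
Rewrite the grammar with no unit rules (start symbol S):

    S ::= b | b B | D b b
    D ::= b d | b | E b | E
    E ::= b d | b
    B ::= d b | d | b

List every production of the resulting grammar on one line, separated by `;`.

S ::= b | b B | D b b; D ::= b d | b | E b; E ::= b d | b; B ::= d b | d | b

Unit pairs: D ⇒* {E}.
Replace each nonterminal's rules with the union of the non-unit rules of every nonterminal it unit-derives.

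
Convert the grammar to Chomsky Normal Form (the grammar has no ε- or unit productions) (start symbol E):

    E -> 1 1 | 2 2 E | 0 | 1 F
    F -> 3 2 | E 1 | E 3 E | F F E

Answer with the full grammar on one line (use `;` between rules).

Introduce a nonterminal for each terminal appearing in a rule of length ≥ 2: X1 → 1, X2 → 2, X3 → 3.
Binarize each right-hand side of length ≥ 3 by chaining fresh nonterminals (Y1, Y2, …): affected rules were E → X2 X2 E; F → E X3 E; F → F F E.

E -> X1 X1 | X2 Y1 | 0 | X1 F; F -> X3 X2 | E X1 | E Y2 | F Y3; X1 -> 1; X2 -> 2; X3 -> 3; Y1 -> X2 E; Y2 -> X3 E; Y3 -> F E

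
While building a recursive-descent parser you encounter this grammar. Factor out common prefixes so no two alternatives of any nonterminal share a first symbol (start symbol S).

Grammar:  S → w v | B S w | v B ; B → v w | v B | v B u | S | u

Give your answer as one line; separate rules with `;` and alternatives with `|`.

S → w v | B S w | v B; B → S | u | v B'; B' → w | B B''; B'' → ε | u

B has alternatives sharing prefix 'v': factor to B → v B' with B' → w | B | B u.
B' has alternatives sharing prefix 'B': factor to B' → B B'' with B'' → ε | u.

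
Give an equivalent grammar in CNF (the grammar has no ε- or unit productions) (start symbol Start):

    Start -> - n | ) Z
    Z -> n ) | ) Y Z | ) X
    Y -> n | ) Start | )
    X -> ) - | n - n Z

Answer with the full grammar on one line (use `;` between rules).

Introduce a nonterminal for each terminal appearing in a rule of length ≥ 2: X1 → -, X2 → n, X3 → ).
Binarize each right-hand side of length ≥ 3 by chaining fresh nonterminals (Y1, Y2, …): affected rules were Z → X3 Y Z; X → X2 X1 X2 Z.

Start -> X1 X2 | X3 Z; Z -> X2 X3 | X3 Y1 | X3 X; Y -> n | X3 Start | ); X -> X3 X1 | X2 Y2; X1 -> -; X2 -> n; X3 -> ); Y1 -> Y Z; Y2 -> X1 Y3; Y3 -> X2 Z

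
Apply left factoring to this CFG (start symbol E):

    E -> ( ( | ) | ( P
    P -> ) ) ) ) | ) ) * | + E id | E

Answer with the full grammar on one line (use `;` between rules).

E has alternatives sharing prefix '(': factor to E → ( E' with E' → ( | P.
P has alternatives sharing prefix ') )': factor to P → ) ) P' with P' → ) ) | *.

E -> ) | ( E'; P -> + E id | E | ) ) P'; E' -> ( | P; P' -> ) ) | *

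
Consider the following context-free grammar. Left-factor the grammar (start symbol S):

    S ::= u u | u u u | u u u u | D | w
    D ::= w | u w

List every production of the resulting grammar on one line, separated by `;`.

S has alternatives sharing prefix 'u u': factor to S → u u S' with S' → ε | u | u u.
S' has alternatives sharing prefix 'u': factor to S' → u S'' with S'' → ε | u.

S ::= D | w | u u S'; D ::= w | u w; S' ::= eps | u S''; S'' ::= eps | u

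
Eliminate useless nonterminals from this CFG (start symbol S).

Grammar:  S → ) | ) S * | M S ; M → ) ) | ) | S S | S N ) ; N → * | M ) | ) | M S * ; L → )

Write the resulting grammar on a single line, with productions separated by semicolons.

Generating nonterminals: {L, M, N, S}.
Reachable from S after that: {M, N, S}.
Removed useless symbols: {L} and every production mentioning them.

S → ) | ) S * | M S; M → ) ) | ) | S S | S N ); N → * | M ) | ) | M S *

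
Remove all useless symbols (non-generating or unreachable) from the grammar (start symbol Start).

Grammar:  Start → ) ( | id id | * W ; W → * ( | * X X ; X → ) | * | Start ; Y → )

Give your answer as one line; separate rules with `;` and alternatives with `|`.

Start → ) ( | id id | * W; W → * ( | * X X; X → ) | * | Start

Generating nonterminals: {Start, W, X, Y}.
Reachable from Start after that: {Start, W, X}.
Removed useless symbols: {Y} and every production mentioning them.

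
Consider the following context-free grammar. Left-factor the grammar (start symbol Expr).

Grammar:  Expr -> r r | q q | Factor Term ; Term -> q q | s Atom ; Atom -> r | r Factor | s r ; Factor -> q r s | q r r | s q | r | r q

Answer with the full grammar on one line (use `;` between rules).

Expr -> r r | q q | Factor Term; Term -> q q | s Atom; Atom -> s r | r Atom1; Factor -> s q | q r Factor1 | r Factor2; Atom1 -> ε | Factor; Factor1 -> s | r; Factor2 -> ε | q

Atom has alternatives sharing prefix 'r': factor to Atom → r Atom1 with Atom1 → ε | Factor.
Factor has alternatives sharing prefix 'q r': factor to Factor → q r Factor1 with Factor1 → s | r.
Factor has alternatives sharing prefix 'r': factor to Factor → r Factor2 with Factor2 → ε | q.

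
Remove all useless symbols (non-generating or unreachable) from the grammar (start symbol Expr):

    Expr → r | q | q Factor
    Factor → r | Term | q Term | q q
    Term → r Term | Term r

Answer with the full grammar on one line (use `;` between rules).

Generating nonterminals: {Expr, Factor}.
Reachable from Expr after that: {Expr, Factor}.
Removed useless symbols: {Term} and every production mentioning them.

Expr → r | q | q Factor; Factor → r | q q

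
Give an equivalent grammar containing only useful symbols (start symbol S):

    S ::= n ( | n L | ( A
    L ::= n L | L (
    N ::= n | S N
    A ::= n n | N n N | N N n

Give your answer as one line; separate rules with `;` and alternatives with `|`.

Generating nonterminals: {A, N, S}.
Reachable from S after that: {A, N, S}.
Removed useless symbols: {L} and every production mentioning them.

S ::= n ( | ( A; N ::= n | S N; A ::= n n | N n N | N N n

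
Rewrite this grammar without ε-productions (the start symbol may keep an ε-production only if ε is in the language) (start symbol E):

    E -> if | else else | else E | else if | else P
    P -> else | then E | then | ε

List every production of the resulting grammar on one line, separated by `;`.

Nullable set = {P}.
ε ∉ L(G), so no ε-production is kept.
Add the nullable-subset variants: E → else P gives else P | else.

E -> if | else else | else E | else if | else P | else; P -> else | then E | then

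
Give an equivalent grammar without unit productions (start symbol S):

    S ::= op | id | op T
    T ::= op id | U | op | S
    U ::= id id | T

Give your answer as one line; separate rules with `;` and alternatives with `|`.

Unit pairs: T ⇒* {S, U}; U ⇒* {S, T}.
For every A with A ⇒* B via unit rules, add B's non-unit alternatives to A; then delete every rule of the form X → Y.

S ::= op | id | op T; T ::= id id | op | id | op T | op id; U ::= id id | op | id | op T | op id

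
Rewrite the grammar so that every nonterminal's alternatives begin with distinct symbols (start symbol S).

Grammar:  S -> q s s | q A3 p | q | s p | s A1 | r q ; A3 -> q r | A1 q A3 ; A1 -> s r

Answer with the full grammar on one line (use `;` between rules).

S has alternatives sharing prefix 'q': factor to S → q S' with S' → s s | A3 p | ε.
S has alternatives sharing prefix 's': factor to S → s S'' with S'' → p | A1.

S -> r q | q S' | s S''; A3 -> q r | A1 q A3; A1 -> s r; S' -> s s | A3 p | ε; S'' -> p | A1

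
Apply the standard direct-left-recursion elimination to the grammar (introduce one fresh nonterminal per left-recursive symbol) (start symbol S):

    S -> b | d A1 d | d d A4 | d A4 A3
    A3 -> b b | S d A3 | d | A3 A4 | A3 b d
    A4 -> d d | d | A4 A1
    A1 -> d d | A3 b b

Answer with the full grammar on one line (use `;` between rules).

Directly left-recursive nonterminals: A3, A4.
For A3: α = {A4, b d}, β = {b b, S d A3, d}. Rewrite as A3 → β A3' and A3' → α A3' | ε.
For A4: α = {A1}, β = {d d, d}. Rewrite as A4 → β A4' and A4' → α A4' | ε.

S -> b | d A1 d | d d A4 | d A4 A3; A3 -> b b A3' | S d A3 A3' | d A3'; A4 -> d d A4' | d A4'; A1 -> d d | A3 b b; A3' -> A4 A3' | b d A3' | ε; A4' -> A1 A4' | ε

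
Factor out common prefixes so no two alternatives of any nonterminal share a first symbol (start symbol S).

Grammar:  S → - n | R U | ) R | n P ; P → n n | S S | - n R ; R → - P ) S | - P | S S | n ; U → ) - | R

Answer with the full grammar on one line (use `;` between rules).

S → - n | R U | ) R | n P; P → n n | S S | - n R; R → S S | n | - P R'; U → ) - | R; R' → ) S | ε

R has alternatives sharing prefix '- P': factor to R → - P R' with R' → ) S | ε.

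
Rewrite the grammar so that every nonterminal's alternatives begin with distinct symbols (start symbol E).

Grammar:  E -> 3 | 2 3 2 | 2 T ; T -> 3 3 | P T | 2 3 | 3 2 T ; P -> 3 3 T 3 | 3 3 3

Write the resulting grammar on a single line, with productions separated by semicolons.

E -> 3 | 2 E'; T -> P T | 2 3 | 3 T'; P -> 3 3 P'; E' -> 3 2 | T; T' -> 3 | 2 T; P' -> T 3 | 3

E has alternatives sharing prefix '2': factor to E → 2 E' with E' → 3 2 | T.
T has alternatives sharing prefix '3': factor to T → 3 T' with T' → 3 | 2 T.
P has alternatives sharing prefix '3 3': factor to P → 3 3 P' with P' → T 3 | 3.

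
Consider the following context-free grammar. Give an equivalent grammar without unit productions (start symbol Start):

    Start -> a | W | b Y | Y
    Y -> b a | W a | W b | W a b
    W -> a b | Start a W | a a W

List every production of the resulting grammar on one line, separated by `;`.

Start -> a | b Y | b a | W a | W b | W a b | a b | Start a W | a a W; Y -> b a | W a | W b | W a b; W -> a b | Start a W | a a W

Unit pairs: Start ⇒* {W, Y}.
For every A with A ⇒* B via unit rules, add B's non-unit alternatives to A; then delete every rule of the form X → Y.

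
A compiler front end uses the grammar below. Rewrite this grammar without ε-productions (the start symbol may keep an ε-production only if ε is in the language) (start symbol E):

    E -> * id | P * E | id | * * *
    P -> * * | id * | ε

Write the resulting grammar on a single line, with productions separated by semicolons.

Nullable set = {P}.
ε ∉ L(G), so no ε-production is kept.
For each production, add variants omitting each subset of nullable occurrences: E → P * E gives P * E | * E.

E -> * id | P * E | * E | id | * * *; P -> * * | id *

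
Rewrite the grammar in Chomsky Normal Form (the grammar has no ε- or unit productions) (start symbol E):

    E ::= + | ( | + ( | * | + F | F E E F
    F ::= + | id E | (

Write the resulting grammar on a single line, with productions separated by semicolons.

E ::= + | ( | X1 X2 | * | X1 F | F Y1; F ::= + | X3 E | (; X1 ::= +; X2 ::= (; X3 ::= id; Y1 ::= E Y2; Y2 ::= E F

Introduce a nonterminal for each terminal appearing in a rule of length ≥ 2: X1 → +, X2 → (, X3 → id.
Binarize each right-hand side of length ≥ 3 by chaining fresh nonterminals (Y1, Y2, …): affected rules were E → F E E F.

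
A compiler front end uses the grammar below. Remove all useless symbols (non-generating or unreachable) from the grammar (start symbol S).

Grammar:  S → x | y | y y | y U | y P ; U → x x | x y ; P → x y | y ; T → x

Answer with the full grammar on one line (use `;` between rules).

Generating nonterminals: {P, S, T, U}.
Reachable from S after that: {P, S, U}.
Removed useless symbols: {T} and every production mentioning them.

S → x | y | y y | y U | y P; U → x x | x y; P → x y | y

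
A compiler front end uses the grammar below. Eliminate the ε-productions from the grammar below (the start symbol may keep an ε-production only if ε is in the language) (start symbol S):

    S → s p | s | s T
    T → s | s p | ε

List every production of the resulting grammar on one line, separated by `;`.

The nullable symbols are {T}.
ε ∉ L(G), so no ε-production is kept.

S → s p | s | s T; T → s | s p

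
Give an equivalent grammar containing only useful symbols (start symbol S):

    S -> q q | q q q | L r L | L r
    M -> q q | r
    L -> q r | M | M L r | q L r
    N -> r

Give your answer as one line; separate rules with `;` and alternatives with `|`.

S -> q q | q q q | L r L | L r; M -> q q | r; L -> q r | M | M L r | q L r

Generating nonterminals: {L, M, N, S}.
Reachable from S after that: {L, M, S}.
Removed useless symbols: {N} and every production mentioning them.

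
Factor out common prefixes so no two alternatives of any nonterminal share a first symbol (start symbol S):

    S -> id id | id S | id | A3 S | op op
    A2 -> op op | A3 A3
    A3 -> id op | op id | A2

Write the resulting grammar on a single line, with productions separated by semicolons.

S -> A3 S | op op | id S'; A2 -> op op | A3 A3; A3 -> id op | op id | A2; S' -> id | S | ε

S has alternatives sharing prefix 'id': factor to S → id S' with S' → id | S | ε.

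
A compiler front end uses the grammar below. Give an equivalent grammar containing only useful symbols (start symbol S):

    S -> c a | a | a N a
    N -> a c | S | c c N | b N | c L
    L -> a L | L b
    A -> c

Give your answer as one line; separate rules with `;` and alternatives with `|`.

Generating nonterminals: {A, N, S}.
Reachable from S after that: {N, S}.
Removed useless symbols: {A, L} and every production mentioning them.

S -> c a | a | a N a; N -> a c | S | c c N | b N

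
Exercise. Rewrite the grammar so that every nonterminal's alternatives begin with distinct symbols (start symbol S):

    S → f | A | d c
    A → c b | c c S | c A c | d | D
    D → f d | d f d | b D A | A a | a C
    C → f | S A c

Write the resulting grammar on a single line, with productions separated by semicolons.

A has alternatives sharing prefix 'c': factor to A → c A' with A' → b | c S | A c.

S → f | A | d c; A → d | D | c A'; D → f d | d f d | b D A | A a | a C; C → f | S A c; A' → b | c S | A c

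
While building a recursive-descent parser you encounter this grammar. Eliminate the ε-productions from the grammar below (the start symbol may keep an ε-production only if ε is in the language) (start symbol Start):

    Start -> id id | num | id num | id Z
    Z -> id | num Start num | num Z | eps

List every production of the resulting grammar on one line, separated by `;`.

Start -> id id | num | id num | id Z | id; Z -> id | num Start num | num Z | num

Nullable nonterminals: {Z}.
ε ∉ L(G), so no ε-production is kept.
Add the nullable-subset variants: Start → id Z gives id Z | id. Z → num Z gives num Z | num.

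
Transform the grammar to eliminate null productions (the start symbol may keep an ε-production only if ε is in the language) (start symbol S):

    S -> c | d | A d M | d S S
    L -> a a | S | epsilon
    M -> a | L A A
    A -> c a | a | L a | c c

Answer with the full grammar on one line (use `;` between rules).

Nullable nonterminals: {L}.
ε ∉ L(G), so no ε-production is kept.
Add the nullable-subset variants: M → L A A gives L A A | A A.

S -> c | d | A d M | d S S; L -> a a | S; M -> a | L A A | A A; A -> c a | a | L a | c c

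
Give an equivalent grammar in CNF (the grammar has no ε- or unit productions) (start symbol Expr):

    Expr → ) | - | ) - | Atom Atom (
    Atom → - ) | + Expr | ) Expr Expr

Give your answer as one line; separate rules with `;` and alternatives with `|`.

Introduce a nonterminal for each terminal appearing in a rule of length ≥ 2: X1 → ), X2 → -, X3 → (, X4 → +.
Binarize each right-hand side of length ≥ 3 by chaining fresh nonterminals (Y1, Y2, …): affected rules were Expr → Atom Atom X3; Atom → X1 Expr Expr.

Expr → ) | - | X1 X2 | Atom Y1; Atom → X2 X1 | X4 Expr | X1 Y2; X1 → ); X2 → -; X3 → (; X4 → +; Y1 → Atom X3; Y2 → Expr Expr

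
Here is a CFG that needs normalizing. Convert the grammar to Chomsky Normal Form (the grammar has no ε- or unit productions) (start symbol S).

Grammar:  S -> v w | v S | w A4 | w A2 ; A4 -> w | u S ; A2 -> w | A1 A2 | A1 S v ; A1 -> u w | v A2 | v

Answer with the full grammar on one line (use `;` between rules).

Introduce a nonterminal for each terminal appearing in a rule of length ≥ 2: X1 → v, X2 → w, X3 → u.
Binarize each right-hand side of length ≥ 3 by chaining fresh nonterminals (Y1, Y2, …): affected rules were A2 → A1 S X1.

S -> X1 X2 | X1 S | X2 A4 | X2 A2; A4 -> w | X3 S; A2 -> w | A1 A2 | A1 Y1; A1 -> X3 X2 | X1 A2 | v; X1 -> v; X2 -> w; X3 -> u; Y1 -> S X1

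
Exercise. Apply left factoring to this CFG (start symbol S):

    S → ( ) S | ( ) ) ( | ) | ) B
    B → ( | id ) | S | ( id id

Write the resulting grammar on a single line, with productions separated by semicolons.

S has alternatives sharing prefix '( )': factor to S → ( ) S' with S' → S | ) (.
S has alternatives sharing prefix ')': factor to S → ) S'' with S'' → ε | B.
B has alternatives sharing prefix '(': factor to B → ( B' with B' → ε | id id.

S → ( ) S' | ) S''; B → id ) | S | ( B'; S' → S | ) (; S'' → ε | B; B' → ε | id id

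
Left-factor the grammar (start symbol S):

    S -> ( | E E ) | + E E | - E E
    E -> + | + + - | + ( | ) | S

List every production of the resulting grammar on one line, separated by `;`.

E has alternatives sharing prefix '+': factor to E → + E' with E' → ε | + - | (.

S -> ( | E E ) | + E E | - E E; E -> ) | S | + E'; E' -> ε | + - | (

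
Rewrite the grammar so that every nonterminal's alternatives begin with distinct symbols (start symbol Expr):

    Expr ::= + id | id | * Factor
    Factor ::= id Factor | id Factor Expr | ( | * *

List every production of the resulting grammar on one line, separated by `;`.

Factor has alternatives sharing prefix 'id Factor': factor to Factor → id Factor Factor1 with Factor1 → ε | Expr.

Expr ::= + id | id | * Factor; Factor ::= ( | * * | id Factor Factor1; Factor1 ::= eps | Expr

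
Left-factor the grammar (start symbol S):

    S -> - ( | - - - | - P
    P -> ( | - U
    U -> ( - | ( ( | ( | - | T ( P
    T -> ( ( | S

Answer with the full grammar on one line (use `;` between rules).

S -> - S'; P -> ( | - U; U -> - | T ( P | ( U'; T -> ( ( | S; S' -> ( | - - | P; U' -> - | ( | ε

S has alternatives sharing prefix '-': factor to S → - S' with S' → ( | - - | P.
U has alternatives sharing prefix '(': factor to U → ( U' with U' → - | ( | ε.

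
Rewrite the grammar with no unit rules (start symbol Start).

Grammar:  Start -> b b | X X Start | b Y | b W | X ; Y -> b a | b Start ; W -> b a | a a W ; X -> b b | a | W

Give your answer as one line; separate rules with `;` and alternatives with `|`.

Unit pairs: Start ⇒* {W, X}; X ⇒* {W}.
For each unit pair (A, B), copy every non-unit production of B to A, then drop all unit productions.

Start -> b b | X X Start | b Y | b W | a | b a | a a W; Y -> b a | b Start; W -> b a | a a W; X -> b b | a | b a | a a W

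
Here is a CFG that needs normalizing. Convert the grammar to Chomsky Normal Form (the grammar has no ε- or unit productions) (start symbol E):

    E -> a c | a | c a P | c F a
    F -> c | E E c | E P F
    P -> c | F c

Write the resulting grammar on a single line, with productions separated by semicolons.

E -> X1 X2 | a | X2 Y1 | X2 Y2; F -> c | E Y3 | E Y4; P -> c | F X2; X1 -> a; X2 -> c; Y1 -> X1 P; Y2 -> F X1; Y3 -> E X2; Y4 -> P F

Introduce a nonterminal for each terminal appearing in a rule of length ≥ 2: X1 → a, X2 → c.
Binarize each right-hand side of length ≥ 3 by chaining fresh nonterminals (Y1, Y2, …): affected rules were E → X2 X1 P; E → X2 F X1; F → E E X2; F → E P F.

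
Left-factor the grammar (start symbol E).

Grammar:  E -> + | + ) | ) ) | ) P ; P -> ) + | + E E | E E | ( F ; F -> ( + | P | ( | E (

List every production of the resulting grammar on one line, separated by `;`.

E -> + E' | ) E''; P -> ) + | + E E | E E | ( F; F -> P | E ( | ( F'; E' -> ε | ); E'' -> ) | P; F' -> + | ε

E has alternatives sharing prefix '+': factor to E → + E' with E' → ε | ).
E has alternatives sharing prefix ')': factor to E → ) E'' with E'' → ) | P.
F has alternatives sharing prefix '(': factor to F → ( F' with F' → + | ε.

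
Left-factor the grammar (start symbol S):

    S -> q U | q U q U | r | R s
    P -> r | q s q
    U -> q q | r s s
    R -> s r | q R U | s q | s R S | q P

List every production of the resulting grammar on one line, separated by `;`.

S has alternatives sharing prefix 'q U': factor to S → q U S' with S' → ε | q U.
R has alternatives sharing prefix 's': factor to R → s R' with R' → r | q | R S.
R has alternatives sharing prefix 'q': factor to R → q R'' with R'' → R U | P.

S -> r | R s | q U S'; P -> r | q s q; U -> q q | r s s; R -> s R' | q R''; S' -> ε | q U; R' -> r | q | R S; R'' -> R U | P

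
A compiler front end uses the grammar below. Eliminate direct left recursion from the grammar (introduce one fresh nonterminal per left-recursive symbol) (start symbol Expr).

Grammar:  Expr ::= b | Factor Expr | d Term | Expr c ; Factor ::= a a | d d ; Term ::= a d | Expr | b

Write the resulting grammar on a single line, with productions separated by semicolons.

Expr ::= b Expr1 | Factor Expr Expr1 | d Term Expr1; Factor ::= a a | d d; Term ::= a d | Expr | b; Expr1 ::= c Expr1 | eps

Left recursion appears on Expr.
For Expr: α = {c}, β = {b, Factor Expr, d Term}. Rewrite as Expr → β Expr1 and Expr1 → α Expr1 | ε.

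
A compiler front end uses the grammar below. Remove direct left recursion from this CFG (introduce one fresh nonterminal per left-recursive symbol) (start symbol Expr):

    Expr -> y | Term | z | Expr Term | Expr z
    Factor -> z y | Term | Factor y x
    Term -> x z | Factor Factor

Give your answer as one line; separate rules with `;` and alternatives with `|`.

Left recursion appears on Expr, Factor.
For Expr: α = {Term, z}, β = {y, Term, z}. Rewrite as Expr → β Expr1 and Expr1 → α Expr1 | ε.
For Factor: α = {y x}, β = {z y, Term}. Rewrite as Factor → β Factor1 and Factor1 → α Factor1 | ε.

Expr -> y Expr1 | Term Expr1 | z Expr1; Factor -> z y Factor1 | Term Factor1; Term -> x z | Factor Factor; Expr1 -> Term Expr1 | z Expr1 | ε; Factor1 -> y x Factor1 | ε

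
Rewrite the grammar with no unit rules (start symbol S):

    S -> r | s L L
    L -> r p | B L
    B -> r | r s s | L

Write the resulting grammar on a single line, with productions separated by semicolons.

S -> r | s L L; L -> r p | B L; B -> r p | B L | r | r s s

Unit pairs: B ⇒* {L}.
For every A with A ⇒* B via unit rules, add B's non-unit alternatives to A; then delete every rule of the form X → Y.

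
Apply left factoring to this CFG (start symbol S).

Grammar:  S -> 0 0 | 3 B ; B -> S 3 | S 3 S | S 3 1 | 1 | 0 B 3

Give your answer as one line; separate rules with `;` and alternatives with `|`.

S -> 0 0 | 3 B; B -> 1 | 0 B 3 | S 3 B'; B' -> eps | S | 1

B has alternatives sharing prefix 'S 3': factor to B → S 3 B' with B' → ε | S | 1.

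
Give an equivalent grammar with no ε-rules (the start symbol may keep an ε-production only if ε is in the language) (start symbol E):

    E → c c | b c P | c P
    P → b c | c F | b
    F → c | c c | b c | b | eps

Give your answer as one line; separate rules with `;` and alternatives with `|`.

Nullable set = {F}.
ε ∉ L(G), so no ε-production is kept.
Add the nullable-subset variants: P → c F gives c F | c.

E → c c | b c P | c P; P → b c | c F | c | b; F → c | c c | b c | b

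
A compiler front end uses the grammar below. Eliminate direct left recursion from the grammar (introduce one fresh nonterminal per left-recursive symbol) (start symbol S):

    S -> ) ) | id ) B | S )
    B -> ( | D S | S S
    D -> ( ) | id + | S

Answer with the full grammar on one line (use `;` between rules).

S -> ) ) S' | id ) B S'; B -> ( | D S | S S; D -> ( ) | id + | S; S' -> ) S' | ε

Directly left-recursive nonterminal: S.
For S: α = {)}, β = {) ), id ) B}. Rewrite as S → β S' and S' → α S' | ε.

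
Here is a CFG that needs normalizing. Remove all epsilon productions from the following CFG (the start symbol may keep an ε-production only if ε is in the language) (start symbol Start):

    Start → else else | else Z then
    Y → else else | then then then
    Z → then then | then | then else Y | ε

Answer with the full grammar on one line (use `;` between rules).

The nullable symbols are {Z}.
ε ∉ L(G), so no ε-production is kept.
Add the nullable-subset variants: Start → else Z then gives else Z then | else then.

Start → else else | else Z then | else then; Y → else else | then then then; Z → then then | then | then else Y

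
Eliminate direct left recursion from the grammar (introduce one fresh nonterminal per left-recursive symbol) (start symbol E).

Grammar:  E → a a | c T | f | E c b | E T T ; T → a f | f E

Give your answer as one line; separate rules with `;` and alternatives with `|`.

E → a a E' | c T E' | f E'; T → a f | f E; E' → c b E' | T T E' | epsilon

E is directly left-recursive.
For E: α = {c b, T T}, β = {a a, c T, f}. Rewrite as E → β E' and E' → α E' | ε.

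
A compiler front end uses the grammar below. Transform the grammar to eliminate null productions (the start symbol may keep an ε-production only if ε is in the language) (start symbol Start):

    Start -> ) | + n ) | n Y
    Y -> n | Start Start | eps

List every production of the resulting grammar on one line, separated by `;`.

Start -> ) | + n ) | n Y | n; Y -> n | Start Start

The nullable symbols are {Y}.
ε ∉ L(G), so no ε-production is kept.
Add the nullable-subset variants: Start → n Y gives n Y | n.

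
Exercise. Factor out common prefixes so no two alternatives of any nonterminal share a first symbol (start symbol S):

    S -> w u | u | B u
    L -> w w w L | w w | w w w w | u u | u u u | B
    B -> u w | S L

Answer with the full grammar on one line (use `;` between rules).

S -> w u | u | B u; L -> B | w w L' | u u L''; B -> u w | S L; L' -> ε | w L'''; L'' -> ε | u; L''' -> L | w

L has alternatives sharing prefix 'w w': factor to L → w w L' with L' → w L | ε | w w.
L has alternatives sharing prefix 'u u': factor to L → u u L'' with L'' → ε | u.
L' has alternatives sharing prefix 'w': factor to L' → w L''' with L''' → L | w.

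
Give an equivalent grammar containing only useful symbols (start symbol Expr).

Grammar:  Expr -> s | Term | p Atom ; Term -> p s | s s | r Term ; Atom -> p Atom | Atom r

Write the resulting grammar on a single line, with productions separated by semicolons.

Generating nonterminals: {Expr, Term}.
Reachable from Expr after that: {Expr, Term}.
Removed useless symbols: {Atom} and every production mentioning them.

Expr -> s | Term; Term -> p s | s s | r Term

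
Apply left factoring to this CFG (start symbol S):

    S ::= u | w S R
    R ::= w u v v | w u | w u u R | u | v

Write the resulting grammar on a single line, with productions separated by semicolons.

S ::= u | w S R; R ::= u | v | w u R'; R' ::= v v | ε | u R

R has alternatives sharing prefix 'w u': factor to R → w u R' with R' → v v | ε | u R.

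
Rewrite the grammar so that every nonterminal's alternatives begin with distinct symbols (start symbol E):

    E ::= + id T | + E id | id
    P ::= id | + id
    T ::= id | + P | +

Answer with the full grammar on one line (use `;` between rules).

E ::= id | + E'; P ::= id | + id; T ::= id | + T'; E' ::= id T | E id; T' ::= P | ε

E has alternatives sharing prefix '+': factor to E → + E' with E' → id T | E id.
T has alternatives sharing prefix '+': factor to T → + T' with T' → P | ε.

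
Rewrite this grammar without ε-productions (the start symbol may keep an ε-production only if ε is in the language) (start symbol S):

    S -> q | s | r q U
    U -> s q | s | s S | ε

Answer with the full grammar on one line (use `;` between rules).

S -> q | s | r q U | r q; U -> s q | s | s S

Nullable set = {U}.
ε ∉ L(G), so no ε-production is kept.
Add the nullable-subset variants: S → r q U gives r q U | r q.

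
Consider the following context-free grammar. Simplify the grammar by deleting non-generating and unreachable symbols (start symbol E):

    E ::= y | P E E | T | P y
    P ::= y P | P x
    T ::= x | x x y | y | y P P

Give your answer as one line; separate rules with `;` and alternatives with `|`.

E ::= y | T; T ::= x | x x y | y

Generating nonterminals: {E, T}.
Reachable from E after that: {E, T}.
Removed useless symbols: {P} and every production mentioning them.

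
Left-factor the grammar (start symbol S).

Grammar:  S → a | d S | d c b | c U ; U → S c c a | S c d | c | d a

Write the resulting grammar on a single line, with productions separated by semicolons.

S → a | c U | d S'; U → c | d a | S c U'; S' → S | c b; U' → c a | d

S has alternatives sharing prefix 'd': factor to S → d S' with S' → S | c b.
U has alternatives sharing prefix 'S c': factor to U → S c U' with U' → c a | d.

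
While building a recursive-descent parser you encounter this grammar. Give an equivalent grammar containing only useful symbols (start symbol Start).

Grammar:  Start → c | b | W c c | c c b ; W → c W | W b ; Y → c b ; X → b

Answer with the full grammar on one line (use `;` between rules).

Start → c | b | c c b

Generating nonterminals: {Start, X, Y}.
Reachable from Start after that: {Start}.
Removed useless symbols: {W, X, Y} and every production mentioning them.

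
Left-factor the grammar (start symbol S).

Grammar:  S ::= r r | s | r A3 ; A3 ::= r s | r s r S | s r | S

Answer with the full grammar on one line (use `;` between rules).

S has alternatives sharing prefix 'r': factor to S → r S' with S' → r | A3.
A3 has alternatives sharing prefix 'r s': factor to A3 → r s A3' with A3' → ε | r S.

S ::= s | r S'; A3 ::= s r | S | r s A3'; S' ::= r | A3; A3' ::= ε | r S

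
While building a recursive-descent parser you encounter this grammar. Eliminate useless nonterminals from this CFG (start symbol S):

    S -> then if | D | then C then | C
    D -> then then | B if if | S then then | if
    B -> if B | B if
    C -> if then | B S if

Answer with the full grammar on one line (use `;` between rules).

Generating nonterminals: {C, D, S}.
Reachable from S after that: {C, D, S}.
Removed useless symbols: {B} and every production mentioning them.

S -> then if | D | then C then | C; D -> then then | S then then | if; C -> if then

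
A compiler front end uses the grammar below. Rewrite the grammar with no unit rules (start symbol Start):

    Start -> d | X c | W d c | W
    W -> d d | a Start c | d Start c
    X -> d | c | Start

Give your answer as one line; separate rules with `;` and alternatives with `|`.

Unit pairs: Start ⇒* {W}; X ⇒* {Start, W}.
For every A with A ⇒* B via unit rules, add B's non-unit alternatives to A; then delete every rule of the form X → Y.

Start -> d | X c | W d c | d d | a Start c | d Start c; W -> d d | a Start c | d Start c; X -> d | X c | W d c | c | d d | a Start c | d Start c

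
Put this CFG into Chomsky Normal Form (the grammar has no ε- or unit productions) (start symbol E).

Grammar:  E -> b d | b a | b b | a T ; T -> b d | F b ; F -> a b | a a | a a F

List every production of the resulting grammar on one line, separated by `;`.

Introduce a nonterminal for each terminal appearing in a rule of length ≥ 2: X1 → b, X2 → d, X3 → a.
Binarize each right-hand side of length ≥ 3 by chaining fresh nonterminals (Y1, Y2, …): affected rules were F → X3 X3 F.

E -> X1 X2 | X1 X3 | X1 X1 | X3 T; T -> X1 X2 | F X1; F -> X3 X1 | X3 X3 | X3 Y1; X1 -> b; X2 -> d; X3 -> a; Y1 -> X3 F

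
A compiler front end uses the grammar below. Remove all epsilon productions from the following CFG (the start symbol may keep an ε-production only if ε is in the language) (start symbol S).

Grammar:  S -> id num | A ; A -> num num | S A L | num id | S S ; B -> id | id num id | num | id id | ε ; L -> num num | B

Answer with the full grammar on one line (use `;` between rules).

S -> id num | A; A -> num num | S A L | S A | num id | S S; B -> id | id num id | num | id id; L -> num num | B

Nullable set = {B, L}.
ε ∉ L(G), so no ε-production is kept.
Add the nullable-subset variants: A → S A L gives S A L | S A.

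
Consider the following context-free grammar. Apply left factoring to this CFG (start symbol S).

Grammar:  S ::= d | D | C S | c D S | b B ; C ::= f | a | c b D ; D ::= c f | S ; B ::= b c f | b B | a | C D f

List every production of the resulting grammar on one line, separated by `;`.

S ::= d | D | C S | c D S | b B; C ::= f | a | c b D; D ::= c f | S; B ::= a | C D f | b B'; B' ::= c f | B

B has alternatives sharing prefix 'b': factor to B → b B' with B' → c f | B.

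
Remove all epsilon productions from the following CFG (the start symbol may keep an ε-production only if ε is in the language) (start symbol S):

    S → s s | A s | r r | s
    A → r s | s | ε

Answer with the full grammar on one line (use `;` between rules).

Nullable set = {A}.
ε ∉ L(G), so no ε-production is kept.
Expand every rule over subsets of its nullable positions: S → A s gives A s | s.

S → s s | A s | s | r r; A → r s | s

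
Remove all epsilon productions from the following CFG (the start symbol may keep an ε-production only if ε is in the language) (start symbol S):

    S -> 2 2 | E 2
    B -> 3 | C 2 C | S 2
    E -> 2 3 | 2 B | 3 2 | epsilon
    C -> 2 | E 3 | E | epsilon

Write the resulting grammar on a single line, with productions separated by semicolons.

S -> 2 2 | E 2 | 2; B -> 3 | C 2 C | C 2 | 2 C | 2 | S 2; E -> 2 3 | 2 B | 3 2; C -> 2 | E 3 | 3 | E

Nullable set = {C, E}.
ε ∉ L(G), so no ε-production is kept.
Expand every rule over subsets of its nullable positions: S → E 2 gives E 2 | 2. B → C 2 C gives C 2 C | C 2 | 2 C | 2. C → E 3 gives E 3 | 3.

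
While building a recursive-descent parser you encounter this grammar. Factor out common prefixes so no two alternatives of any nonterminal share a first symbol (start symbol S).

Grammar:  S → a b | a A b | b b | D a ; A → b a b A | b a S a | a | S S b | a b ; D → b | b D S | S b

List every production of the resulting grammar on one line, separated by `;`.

S → b b | D a | a S'; A → S S b | b a A' | a A''; D → S b | b D'; S' → b | A b; A' → b A | S a; A'' → ε | b; D' → ε | D S

S has alternatives sharing prefix 'a': factor to S → a S' with S' → b | A b.
A has alternatives sharing prefix 'b a': factor to A → b a A' with A' → b A | S a.
A has alternatives sharing prefix 'a': factor to A → a A'' with A'' → ε | b.
D has alternatives sharing prefix 'b': factor to D → b D' with D' → ε | D S.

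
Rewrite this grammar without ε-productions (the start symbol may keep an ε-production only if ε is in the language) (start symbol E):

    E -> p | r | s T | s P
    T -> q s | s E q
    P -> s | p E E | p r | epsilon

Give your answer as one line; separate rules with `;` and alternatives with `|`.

E -> p | r | s T | s P | s; T -> q s | s E q; P -> s | p E E | p r

The nullable symbols are {P}.
ε ∉ L(G), so no ε-production is kept.
For each production, add variants omitting each subset of nullable occurrences: E → s P gives s P | s.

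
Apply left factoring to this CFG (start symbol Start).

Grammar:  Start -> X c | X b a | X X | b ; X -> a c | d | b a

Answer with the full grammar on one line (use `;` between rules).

Start has alternatives sharing prefix 'X': factor to Start → X Start1 with Start1 → c | b a | X.

Start -> b | X Start1; X -> a c | d | b a; Start1 -> c | b a | X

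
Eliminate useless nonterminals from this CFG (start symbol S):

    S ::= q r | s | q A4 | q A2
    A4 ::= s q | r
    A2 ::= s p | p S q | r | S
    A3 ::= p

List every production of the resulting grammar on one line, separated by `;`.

S ::= q r | s | q A4 | q A2; A4 ::= s q | r; A2 ::= s p | p S q | r | S

Generating nonterminals: {A2, A3, A4, S}.
Reachable from S after that: {A2, A4, S}.
Removed useless symbols: {A3} and every production mentioning them.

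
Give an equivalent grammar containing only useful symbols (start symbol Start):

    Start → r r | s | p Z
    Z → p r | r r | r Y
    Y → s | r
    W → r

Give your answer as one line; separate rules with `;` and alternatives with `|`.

Generating nonterminals: {Start, W, Y, Z}.
Reachable from Start after that: {Start, Y, Z}.
Removed useless symbols: {W} and every production mentioning them.

Start → r r | s | p Z; Z → p r | r r | r Y; Y → s | r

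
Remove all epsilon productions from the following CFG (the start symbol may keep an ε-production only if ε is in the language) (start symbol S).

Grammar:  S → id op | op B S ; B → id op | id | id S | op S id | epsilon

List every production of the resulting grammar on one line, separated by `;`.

S → id op | op B S | op S; B → id op | id | id S | op S id

The nullable symbols are {B}.
ε ∉ L(G), so no ε-production is kept.
Add the nullable-subset variants: S → op B S gives op B S | op S.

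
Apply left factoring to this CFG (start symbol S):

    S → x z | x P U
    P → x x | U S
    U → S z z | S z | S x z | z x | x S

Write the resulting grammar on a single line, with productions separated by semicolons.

S has alternatives sharing prefix 'x': factor to S → x S' with S' → z | P U.
U has alternatives sharing prefix 'S': factor to U → S U' with U' → z z | z | x z.
U' has alternatives sharing prefix 'z': factor to U' → z U'' with U'' → z | ε.

S → x S'; P → x x | U S; U → z x | x S | S U'; S' → z | P U; U' → x z | z U''; U'' → z | epsilon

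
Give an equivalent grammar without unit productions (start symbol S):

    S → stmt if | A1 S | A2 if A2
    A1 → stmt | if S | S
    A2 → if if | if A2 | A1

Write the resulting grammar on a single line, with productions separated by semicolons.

S → stmt if | A1 S | A2 if A2; A1 → stmt | if S | stmt if | A1 S | A2 if A2; A2 → if if | if A2 | stmt | if S | stmt if | A1 S | A2 if A2

Unit pairs: A1 ⇒* {S}; A2 ⇒* {A1, S}.
Replace each nonterminal's rules with the union of the non-unit rules of every nonterminal it unit-derives.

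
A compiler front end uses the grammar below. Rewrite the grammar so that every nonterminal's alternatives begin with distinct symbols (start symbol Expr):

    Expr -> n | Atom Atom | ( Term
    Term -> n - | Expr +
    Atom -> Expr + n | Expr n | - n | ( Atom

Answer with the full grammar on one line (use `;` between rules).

Expr -> n | Atom Atom | ( Term; Term -> n - | Expr +; Atom -> - n | ( Atom | Expr Atom1; Atom1 -> + n | n

Atom has alternatives sharing prefix 'Expr': factor to Atom → Expr Atom1 with Atom1 → + n | n.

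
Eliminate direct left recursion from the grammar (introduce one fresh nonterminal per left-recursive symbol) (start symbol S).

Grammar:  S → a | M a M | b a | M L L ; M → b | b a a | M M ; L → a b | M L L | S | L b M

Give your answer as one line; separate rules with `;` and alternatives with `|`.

Directly left-recursive nonterminals: M, L.
For M: α = {M}, β = {b, b a a}. Rewrite as M → β M' and M' → α M' | ε.
For L: α = {b M}, β = {a b, M L L, S}. Rewrite as L → β L' and L' → α L' | ε.

S → a | M a M | b a | M L L; M → b M' | b a a M'; L → a b L' | M L L L' | S L'; M' → M M' | epsilon; L' → b M L' | epsilon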